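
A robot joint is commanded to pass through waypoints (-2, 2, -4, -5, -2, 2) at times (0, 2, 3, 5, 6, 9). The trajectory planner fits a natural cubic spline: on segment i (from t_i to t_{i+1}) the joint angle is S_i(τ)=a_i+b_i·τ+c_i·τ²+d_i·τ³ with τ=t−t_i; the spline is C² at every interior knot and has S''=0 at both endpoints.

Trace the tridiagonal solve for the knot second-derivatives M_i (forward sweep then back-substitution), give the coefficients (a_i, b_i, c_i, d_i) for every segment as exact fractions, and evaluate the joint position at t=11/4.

Δ: Δ0=2, Δ1=-6, Δ2=-1/2, Δ3=3, Δ4=4/3
row 1: diag=6, rhs=-48; c'=1/6, d'=-8
row 2: denom=6−1·1/6=35/6; d'=(33−1·-8)/(35/6)=246/35
row 3: denom=6−2·12/35=186/35; d'=(21−2·246/35)/(186/35)=81/62
row 4: denom=8−1·35/186=1453/186; d'=(-10−1·81/62)/(1453/186)=-2103/1453
back: M4=-2103/1453
back: M3=81/62−35/186·-2103/1453=2294/1453
back: M2=246/35−12/35·2294/1453=9426/1453
back: M1=-8−1/6·9426/1453=-13195/1453
M: M0=0, M1=-13195/1453, M2=9426/1453, M3=2294/1453, M4=-2103/1453, M5=0
seg 0: a=-2, c=M0/2=0, d=(M1−M0)/(6·2)=-13195/17436, b=Δ0−h0·(2M0+M1)/6=21913/4359
seg 1: a=2, c=M1/2=-13195/2906, d=(M2−M1)/(6·1)=22621/8718, b=Δ1−h1·(2M1+M2)/6=-17672/4359
seg 2: a=-4, c=M2/2=4713/1453, d=(M3−M2)/(6·2)=-1783/4359, b=Δ2−h2·(2M2+M3)/6=-46651/8718
seg 3: a=-5, c=M3/2=1147/1453, d=(M4−M3)/(6·1)=-4397/8718, b=Δ3−h3·(2M3+M4)/6=23669/8718
seg 4: a=-2, c=M4/2=-2103/2906, d=(M5−M4)/(6·3)=701/8718, b=Δ4−h4·(2M4+M5)/6=12121/4359
t_q=11/4 → seg 1, τ=3/4; S=2+-17672/4359·τ+-13195/2906·τ²+22621/8718·τ³=-464967/185984

  seg 0: a=-2 b=21913/4359 c=0 d=-13195/17436
  seg 1: a=2 b=-17672/4359 c=-13195/2906 d=22621/8718
  seg 2: a=-4 b=-46651/8718 c=4713/1453 d=-1783/4359
  seg 3: a=-5 b=23669/8718 c=1147/1453 d=-4397/8718
  seg 4: a=-2 b=12121/4359 c=-2103/2906 d=701/8718
S(11/4) = -464967/185984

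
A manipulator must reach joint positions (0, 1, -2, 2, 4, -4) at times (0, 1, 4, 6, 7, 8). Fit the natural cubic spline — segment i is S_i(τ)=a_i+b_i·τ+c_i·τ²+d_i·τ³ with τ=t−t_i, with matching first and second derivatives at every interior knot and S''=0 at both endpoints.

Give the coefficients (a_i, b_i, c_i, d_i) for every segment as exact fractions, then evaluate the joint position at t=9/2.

Δ: Δ0=1, Δ1=-1, Δ2=2, Δ3=2, Δ4=-8
row 1: diag=8, rhs=-12; c'=3/8, d'=-3/2
row 2: denom=10−3·3/8=71/8; d'=(18−3·-3/2)/(71/8)=180/71
row 3: denom=6−2·16/71=394/71; d'=(0−2·180/71)/(394/71)=-180/197
row 4: denom=4−1·71/394=1505/394; d'=(-60−1·-180/197)/(1505/394)=-4656/301
back: M4=-4656/301
back: M3=-180/197−71/394·-4656/301=564/301
back: M2=180/71−16/71·564/301=636/301
back: M1=-3/2−3/8·636/301=-690/301
M: M0=0, M1=-690/301, M2=636/301, M3=564/301, M4=-4656/301, M5=0
seg 0: a=0, c=M0/2=0, d=(M1−M0)/(6·1)=-115/301, b=Δ0−h0·(2M0+M1)/6=416/301
seg 1: a=1, c=M1/2=-345/301, d=(M2−M1)/(6·3)=221/903, b=Δ1−h1·(2M1+M2)/6=71/301
seg 2: a=-2, c=M2/2=318/301, d=(M3−M2)/(6·2)=-6/301, b=Δ2−h2·(2M2+M3)/6=-10/301
seg 3: a=2, c=M3/2=282/301, d=(M4−M3)/(6·1)=-870/301, b=Δ3−h3·(2M3+M4)/6=170/43
seg 4: a=4, c=M4/2=-2328/301, d=(M5−M4)/(6·1)=776/301, b=Δ4−h4·(2M4+M5)/6=-856/301
t_q=9/2 → seg 2, τ=1/2; S=-2+-10/301·τ+318/301·τ²+-6/301·τ³=-2113/1204

  seg 0: a=0 b=416/301 c=0 d=-115/301
  seg 1: a=1 b=71/301 c=-345/301 d=221/903
  seg 2: a=-2 b=-10/301 c=318/301 d=-6/301
  seg 3: a=2 b=170/43 c=282/301 d=-870/301
  seg 4: a=4 b=-856/301 c=-2328/301 d=776/301
S(9/2) = -2113/1204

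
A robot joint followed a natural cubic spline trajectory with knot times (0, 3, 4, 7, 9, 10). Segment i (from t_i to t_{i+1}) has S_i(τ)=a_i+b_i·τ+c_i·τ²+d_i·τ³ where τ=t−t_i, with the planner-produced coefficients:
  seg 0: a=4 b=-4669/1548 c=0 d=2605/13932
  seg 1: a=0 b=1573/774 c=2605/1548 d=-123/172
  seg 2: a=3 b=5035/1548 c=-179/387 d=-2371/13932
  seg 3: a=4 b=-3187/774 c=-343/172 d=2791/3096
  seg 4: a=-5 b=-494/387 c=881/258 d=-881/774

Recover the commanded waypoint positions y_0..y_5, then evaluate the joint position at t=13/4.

y_0 = S_0(0) = a_0 = 4
y_1 = S_1(0) = a_1 = 0
y_2 = S_2(0) = a_2 = 3
y_3 = S_3(0) = a_3 = 4
y_4 = S_4(0) = a_4 = -5
y_5 = S_4(1) = -4
t_q=13/4 is in segment 1 (τ=1/4); S_1(τ)=19883/33024

y_0=4 y_1=0 y_2=3 y_3=4 y_4=-5 y_5=-4
S(13/4) = 19883/33024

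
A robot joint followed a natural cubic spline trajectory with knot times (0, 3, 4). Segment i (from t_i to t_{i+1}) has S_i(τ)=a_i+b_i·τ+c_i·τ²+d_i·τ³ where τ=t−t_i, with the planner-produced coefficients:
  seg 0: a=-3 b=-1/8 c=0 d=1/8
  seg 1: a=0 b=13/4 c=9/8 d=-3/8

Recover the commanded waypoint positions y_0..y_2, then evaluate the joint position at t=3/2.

y_0 = S_0(0) = a_0 = -3
y_1 = S_1(0) = a_1 = 0
y_2 = S_1(1) = 4
t_q=3/2 is in segment 0 (τ=3/2); S_0(τ)=-177/64

y_0=-3 y_1=0 y_2=4
S(3/2) = -177/64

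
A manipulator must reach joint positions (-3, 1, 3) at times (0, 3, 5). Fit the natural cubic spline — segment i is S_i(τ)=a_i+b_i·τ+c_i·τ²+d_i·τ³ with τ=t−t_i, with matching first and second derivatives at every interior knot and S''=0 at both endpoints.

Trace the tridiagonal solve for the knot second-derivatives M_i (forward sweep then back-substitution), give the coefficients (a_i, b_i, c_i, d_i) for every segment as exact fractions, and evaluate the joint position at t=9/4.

  seg 0: a=-3 b=43/30 c=0 d=-1/90
  seg 1: a=1 b=17/15 c=-1/10 d=1/60
S(9/4) = 63/640

Δ: Δ0=4/3, Δ1=1
row 1: diag=10, rhs=-2; c'=1/5, d'=-1/5
back: M1=-1/5
M: M0=0, M1=-1/5, M2=0
seg 0: a=-3, c=M0/2=0, d=(M1−M0)/(6·3)=-1/90, b=Δ0−h0·(2M0+M1)/6=43/30
seg 1: a=1, c=M1/2=-1/10, d=(M2−M1)/(6·2)=1/60, b=Δ1−h1·(2M1+M2)/6=17/15
t_q=9/4 → seg 0, τ=9/4; S=-3+43/30·τ+0·τ²+-1/90·τ³=63/640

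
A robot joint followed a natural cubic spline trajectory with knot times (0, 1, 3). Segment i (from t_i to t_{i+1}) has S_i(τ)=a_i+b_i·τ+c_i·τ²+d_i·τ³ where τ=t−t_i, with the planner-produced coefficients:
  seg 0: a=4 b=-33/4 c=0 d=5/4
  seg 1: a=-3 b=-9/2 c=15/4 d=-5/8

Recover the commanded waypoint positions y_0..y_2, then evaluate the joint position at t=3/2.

y_0 = S_0(0) = a_0 = 4
y_1 = S_1(0) = a_1 = -3
y_2 = S_1(2) = -2
t_q=3/2 is in segment 1 (τ=1/2); S_1(τ)=-281/64

y_0=4 y_1=-3 y_2=-2
S(3/2) = -281/64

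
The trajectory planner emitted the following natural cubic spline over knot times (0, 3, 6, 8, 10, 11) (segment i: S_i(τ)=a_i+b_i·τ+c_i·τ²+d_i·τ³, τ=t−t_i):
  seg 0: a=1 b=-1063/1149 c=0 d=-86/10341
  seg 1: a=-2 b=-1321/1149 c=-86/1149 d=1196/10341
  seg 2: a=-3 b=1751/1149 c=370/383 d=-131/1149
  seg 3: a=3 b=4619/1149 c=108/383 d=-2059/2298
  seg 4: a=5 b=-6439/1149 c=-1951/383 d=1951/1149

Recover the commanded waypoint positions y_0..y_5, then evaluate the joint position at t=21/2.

y_0 = S_0(0) = a_0 = 1
y_1 = S_1(0) = a_1 = -2
y_2 = S_2(0) = a_2 = -3
y_3 = S_3(0) = a_3 = 3
y_4 = S_4(0) = a_4 = 5
y_5 = S_4(1) = -4
t_q=21/2 is in segment 4 (τ=1/2); S_4(τ)=3483/3064

y_0=1 y_1=-2 y_2=-3 y_3=3 y_4=5 y_5=-4
S(21/2) = 3483/3064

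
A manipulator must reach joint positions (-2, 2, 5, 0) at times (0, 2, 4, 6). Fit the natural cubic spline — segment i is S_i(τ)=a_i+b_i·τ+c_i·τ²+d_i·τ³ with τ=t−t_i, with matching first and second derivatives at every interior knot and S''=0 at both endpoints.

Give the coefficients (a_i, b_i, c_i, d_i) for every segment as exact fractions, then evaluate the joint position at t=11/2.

  seg 0: a=-2 b=28/15 c=0 d=1/30
  seg 1: a=2 b=34/15 c=1/5 d=-7/24
  seg 2: a=5 b=-13/30 c=-31/20 d=31/120
S(11/2) = 111/64

Δ: Δ0=2, Δ1=3/2, Δ2=-5/2
row 1: diag=8, rhs=-3; c'=1/4, d'=-3/8
row 2: denom=8−2·1/4=15/2; d'=(-24−2·-3/8)/(15/2)=-31/10
back: M2=-31/10
back: M1=-3/8−1/4·-31/10=2/5
M: M0=0, M1=2/5, M2=-31/10, M3=0
seg 0: a=-2, c=M0/2=0, d=(M1−M0)/(6·2)=1/30, b=Δ0−h0·(2M0+M1)/6=28/15
seg 1: a=2, c=M1/2=1/5, d=(M2−M1)/(6·2)=-7/24, b=Δ1−h1·(2M1+M2)/6=34/15
seg 2: a=5, c=M2/2=-31/20, d=(M3−M2)/(6·2)=31/120, b=Δ2−h2·(2M2+M3)/6=-13/30
t_q=11/2 → seg 2, τ=3/2; S=5+-13/30·τ+-31/20·τ²+31/120·τ³=111/64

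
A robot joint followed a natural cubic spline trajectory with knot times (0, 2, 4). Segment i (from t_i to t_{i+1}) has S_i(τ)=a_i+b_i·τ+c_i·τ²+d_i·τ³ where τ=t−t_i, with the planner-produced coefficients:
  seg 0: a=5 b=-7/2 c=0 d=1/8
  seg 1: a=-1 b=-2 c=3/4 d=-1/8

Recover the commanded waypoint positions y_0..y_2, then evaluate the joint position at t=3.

y_0=5 y_1=-1 y_2=-3
S(3) = -19/8

y_0 = S_0(0) = a_0 = 5
y_1 = S_1(0) = a_1 = -1
y_2 = S_1(2) = -3
t_q=3 is in segment 1 (τ=1); S_1(τ)=-19/8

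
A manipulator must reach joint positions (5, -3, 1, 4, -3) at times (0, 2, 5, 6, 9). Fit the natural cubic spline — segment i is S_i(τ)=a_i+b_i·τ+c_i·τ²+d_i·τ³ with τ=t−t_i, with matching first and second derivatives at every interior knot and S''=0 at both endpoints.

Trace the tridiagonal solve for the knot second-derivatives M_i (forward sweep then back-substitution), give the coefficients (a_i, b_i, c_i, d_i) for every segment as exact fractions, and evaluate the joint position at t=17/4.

Δ: Δ0=-4, Δ1=4/3, Δ2=3, Δ3=-7/3
row 1: diag=10, rhs=32; c'=3/10, d'=16/5
row 2: denom=8−3·3/10=71/10; d'=(10−3·16/5)/(71/10)=4/71
row 3: denom=8−1·10/71=558/71; d'=(-32−1·4/71)/(558/71)=-1138/279
back: M3=-1138/279
back: M2=4/71−10/71·-1138/279=176/279
back: M1=16/5−3/10·176/279=280/93
M: M0=0, M1=280/93, M2=176/279, M3=-1138/279, M4=0
seg 0: a=5, c=M0/2=0, d=(M1−M0)/(6·2)=70/279, b=Δ0−h0·(2M0+M1)/6=-1396/279
seg 1: a=-3, c=M1/2=140/93, d=(M2−M1)/(6·3)=-332/2511, b=Δ1−h1·(2M1+M2)/6=-556/279
seg 2: a=1, c=M2/2=88/279, d=(M3−M2)/(6·1)=-73/93, b=Δ2−h2·(2M2+M3)/6=968/279
seg 3: a=4, c=M3/2=-569/279, d=(M4−M3)/(6·3)=569/2511, b=Δ3−h3·(2M3+M4)/6=487/279
t_q=17/4 → seg 1, τ=9/4; S=-3+-556/279·τ+140/93·τ²+-332/2511·τ³=-679/496

  seg 0: a=5 b=-1396/279 c=0 d=70/279
  seg 1: a=-3 b=-556/279 c=140/93 d=-332/2511
  seg 2: a=1 b=968/279 c=88/279 d=-73/93
  seg 3: a=4 b=487/279 c=-569/279 d=569/2511
S(17/4) = -679/496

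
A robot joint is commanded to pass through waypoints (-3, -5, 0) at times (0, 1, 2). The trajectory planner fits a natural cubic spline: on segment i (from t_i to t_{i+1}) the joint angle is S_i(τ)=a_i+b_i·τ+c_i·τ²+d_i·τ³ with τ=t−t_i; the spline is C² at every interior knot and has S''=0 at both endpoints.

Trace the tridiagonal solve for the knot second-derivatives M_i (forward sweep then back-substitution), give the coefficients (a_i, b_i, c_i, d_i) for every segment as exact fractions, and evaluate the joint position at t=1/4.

Δ: Δ0=-2, Δ1=5
row 1: diag=4, rhs=42; c'=1/4, d'=21/2
back: M1=21/2
M: M0=0, M1=21/2, M2=0
seg 0: a=-3, c=M0/2=0, d=(M1−M0)/(6·1)=7/4, b=Δ0−h0·(2M0+M1)/6=-15/4
seg 1: a=-5, c=M1/2=21/4, d=(M2−M1)/(6·1)=-7/4, b=Δ1−h1·(2M1+M2)/6=3/2
t_q=1/4 → seg 0, τ=1/4; S=-3+-15/4·τ+0·τ²+7/4·τ³=-1001/256

  seg 0: a=-3 b=-15/4 c=0 d=7/4
  seg 1: a=-5 b=3/2 c=21/4 d=-7/4
S(1/4) = -1001/256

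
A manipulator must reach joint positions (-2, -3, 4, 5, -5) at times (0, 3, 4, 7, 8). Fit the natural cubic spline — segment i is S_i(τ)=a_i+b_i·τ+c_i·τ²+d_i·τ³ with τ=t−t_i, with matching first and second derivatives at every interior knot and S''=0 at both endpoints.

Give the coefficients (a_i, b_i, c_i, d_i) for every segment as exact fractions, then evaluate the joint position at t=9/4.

Δ: Δ0=-1/3, Δ1=7, Δ2=1/3, Δ3=-10
row 1: diag=8, rhs=44; c'=1/8, d'=11/2
row 2: denom=8−1·1/8=63/8; d'=(-40−1·11/2)/(63/8)=-52/9
row 3: denom=8−3·8/21=48/7; d'=(-62−3·-52/9)/(48/7)=-469/72
back: M3=-469/72
back: M2=-52/9−8/21·-469/72=-89/27
back: M1=11/2−1/8·-89/27=1277/216
M: M0=0, M1=1277/216, M2=-89/27, M3=-469/72, M4=0
seg 0: a=-2, c=M0/2=0, d=(M1−M0)/(6·3)=1277/3888, b=Δ0−h0·(2M0+M1)/6=-1421/432
seg 1: a=-3, c=M1/2=1277/432, d=(M2−M1)/(6·1)=-221/144, b=Δ1−h1·(2M1+M2)/6=1205/216
seg 2: a=4, c=M2/2=-89/54, d=(M3−M2)/(6·3)=-695/3888, b=Δ2−h2·(2M2+M3)/6=2975/432
seg 3: a=5, c=M3/2=-469/144, d=(M4−M3)/(6·1)=469/432, b=Δ3−h3·(2M3+M4)/6=-1691/216
t_q=9/4 → seg 0, τ=9/4; S=-2+-1421/432·τ+0·τ²+1277/3888·τ³=-17387/3072

  seg 0: a=-2 b=-1421/432 c=0 d=1277/3888
  seg 1: a=-3 b=1205/216 c=1277/432 d=-221/144
  seg 2: a=4 b=2975/432 c=-89/54 d=-695/3888
  seg 3: a=5 b=-1691/216 c=-469/144 d=469/432
S(9/4) = -17387/3072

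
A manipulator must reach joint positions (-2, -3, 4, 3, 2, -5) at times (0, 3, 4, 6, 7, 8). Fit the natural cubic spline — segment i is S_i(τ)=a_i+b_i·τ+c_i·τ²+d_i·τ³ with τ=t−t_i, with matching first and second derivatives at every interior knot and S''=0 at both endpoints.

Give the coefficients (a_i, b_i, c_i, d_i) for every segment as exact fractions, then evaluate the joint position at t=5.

Δ: Δ0=-1/3, Δ1=7, Δ2=-1/2, Δ3=-1, Δ4=-7
row 1: diag=8, rhs=44; c'=1/8, d'=11/2
row 2: denom=6−1·1/8=47/8; d'=(-45−1·11/2)/(47/8)=-404/47
row 3: denom=6−2·16/47=250/47; d'=(-3−2·-404/47)/(250/47)=667/250
row 4: denom=4−1·47/250=953/250; d'=(-36−1·667/250)/(953/250)=-9667/953
back: M4=-9667/953
back: M3=667/250−47/250·-9667/953=4360/953
back: M2=-404/47−16/47·4360/953=-9676/953
back: M1=11/2−1/8·-9676/953=6451/953
M: M0=0, M1=6451/953, M2=-9676/953, M3=4360/953, M4=-9667/953, M5=0
seg 0: a=-2, c=M0/2=0, d=(M1−M0)/(6·3)=6451/17154, b=Δ0−h0·(2M0+M1)/6=-21259/5718
seg 1: a=-3, c=M1/2=6451/1906, d=(M2−M1)/(6·1)=-16127/5718, b=Δ1−h1·(2M1+M2)/6=18400/2859
seg 2: a=4, c=M2/2=-4838/953, d=(M3−M2)/(6·2)=3509/2859, b=Δ2−h2·(2M2+M3)/6=27125/5718
seg 3: a=3, c=M3/2=2180/953, d=(M4−M3)/(6·1)=-14027/5718, b=Δ3−h3·(2M3+M4)/6=-4771/5718
seg 4: a=2, c=M4/2=-9667/1906, d=(M5−M4)/(6·1)=9667/5718, b=Δ4−h4·(2M4+M5)/6=-10346/2859
t_q=5 → seg 2, τ=1; S=4+27125/5718·τ+-4838/953·τ²+3509/2859·τ³=9329/1906

  seg 0: a=-2 b=-21259/5718 c=0 d=6451/17154
  seg 1: a=-3 b=18400/2859 c=6451/1906 d=-16127/5718
  seg 2: a=4 b=27125/5718 c=-4838/953 d=3509/2859
  seg 3: a=3 b=-4771/5718 c=2180/953 d=-14027/5718
  seg 4: a=2 b=-10346/2859 c=-9667/1906 d=9667/5718
S(5) = 9329/1906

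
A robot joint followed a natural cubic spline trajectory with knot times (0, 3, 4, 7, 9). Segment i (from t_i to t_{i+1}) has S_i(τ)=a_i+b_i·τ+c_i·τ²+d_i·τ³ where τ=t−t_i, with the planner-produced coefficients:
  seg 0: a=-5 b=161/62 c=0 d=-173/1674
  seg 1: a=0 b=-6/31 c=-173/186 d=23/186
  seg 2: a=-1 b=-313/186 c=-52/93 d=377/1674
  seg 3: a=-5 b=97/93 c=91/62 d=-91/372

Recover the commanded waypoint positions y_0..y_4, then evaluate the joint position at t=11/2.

y_0=-5 y_1=0 y_2=-1 y_3=-5 y_4=1
S(11/2) = -1995/496

y_0 = S_0(0) = a_0 = -5
y_1 = S_1(0) = a_1 = 0
y_2 = S_2(0) = a_2 = -1
y_3 = S_3(0) = a_3 = -5
y_4 = S_3(2) = 1
t_q=11/2 is in segment 2 (τ=3/2); S_2(τ)=-1995/496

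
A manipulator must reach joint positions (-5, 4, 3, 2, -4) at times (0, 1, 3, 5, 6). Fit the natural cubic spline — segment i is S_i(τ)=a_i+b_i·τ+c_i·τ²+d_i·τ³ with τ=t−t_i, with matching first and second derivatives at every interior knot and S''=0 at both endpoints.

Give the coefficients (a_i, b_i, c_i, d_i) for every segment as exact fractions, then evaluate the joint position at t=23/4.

  seg 0: a=-5 b=65/6 c=0 d=-11/6
  seg 1: a=4 b=16/3 c=-11/2 d=31/24
  seg 2: a=3 b=-7/6 c=9/4 d=-23/24
  seg 3: a=2 b=-11/3 c=-7/2 d=7/6
S(23/4) = -285/128

Δ: Δ0=9, Δ1=-1/2, Δ2=-1/2, Δ3=-6
row 1: diag=6, rhs=-57; c'=1/3, d'=-19/2
row 2: denom=8−2·1/3=22/3; d'=(0−2·-19/2)/(22/3)=57/22
row 3: denom=6−2·3/11=60/11; d'=(-33−2·57/22)/(60/11)=-7
back: M3=-7
back: M2=57/22−3/11·-7=9/2
back: M1=-19/2−1/3·9/2=-11
M: M0=0, M1=-11, M2=9/2, M3=-7, M4=0
seg 0: a=-5, c=M0/2=0, d=(M1−M0)/(6·1)=-11/6, b=Δ0−h0·(2M0+M1)/6=65/6
seg 1: a=4, c=M1/2=-11/2, d=(M2−M1)/(6·2)=31/24, b=Δ1−h1·(2M1+M2)/6=16/3
seg 2: a=3, c=M2/2=9/4, d=(M3−M2)/(6·2)=-23/24, b=Δ2−h2·(2M2+M3)/6=-7/6
seg 3: a=2, c=M3/2=-7/2, d=(M4−M3)/(6·1)=7/6, b=Δ3−h3·(2M3+M4)/6=-11/3
t_q=23/4 → seg 3, τ=3/4; S=2+-11/3·τ+-7/2·τ²+7/6·τ³=-285/128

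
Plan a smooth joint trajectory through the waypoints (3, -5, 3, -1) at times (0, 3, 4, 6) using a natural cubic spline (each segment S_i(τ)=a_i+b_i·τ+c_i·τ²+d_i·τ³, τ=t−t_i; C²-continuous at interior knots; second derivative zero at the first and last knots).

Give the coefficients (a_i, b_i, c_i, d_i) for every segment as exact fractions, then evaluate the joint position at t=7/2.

  seg 0: a=3 b=-1042/141 c=0 d=74/141
  seg 1: a=-5 b=956/141 c=222/47 d=-494/141
  seg 2: a=3 b=806/141 c=-272/47 d=136/141
S(7/2) = -163/188

Δ: Δ0=-8/3, Δ1=8, Δ2=-2
row 1: diag=8, rhs=64; c'=1/8, d'=8
row 2: denom=6−1·1/8=47/8; d'=(-60−1·8)/(47/8)=-544/47
back: M2=-544/47
back: M1=8−1/8·-544/47=444/47
M: M0=0, M1=444/47, M2=-544/47, M3=0
seg 0: a=3, c=M0/2=0, d=(M1−M0)/(6·3)=74/141, b=Δ0−h0·(2M0+M1)/6=-1042/141
seg 1: a=-5, c=M1/2=222/47, d=(M2−M1)/(6·1)=-494/141, b=Δ1−h1·(2M1+M2)/6=956/141
seg 2: a=3, c=M2/2=-272/47, d=(M3−M2)/(6·2)=136/141, b=Δ2−h2·(2M2+M3)/6=806/141
t_q=7/2 → seg 1, τ=1/2; S=-5+956/141·τ+222/47·τ²+-494/141·τ³=-163/188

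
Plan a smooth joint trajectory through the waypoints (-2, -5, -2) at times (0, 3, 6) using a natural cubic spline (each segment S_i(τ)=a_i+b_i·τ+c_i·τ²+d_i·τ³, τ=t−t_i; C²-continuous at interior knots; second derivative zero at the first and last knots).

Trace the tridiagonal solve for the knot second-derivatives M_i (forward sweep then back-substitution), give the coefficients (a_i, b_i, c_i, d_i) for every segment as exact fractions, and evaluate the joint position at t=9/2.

Δ: Δ0=-1, Δ1=1
row 1: diag=12, rhs=12; c'=1/4, d'=1
back: M1=1
M: M0=0, M1=1, M2=0
seg 0: a=-2, c=M0/2=0, d=(M1−M0)/(6·3)=1/18, b=Δ0−h0·(2M0+M1)/6=-3/2
seg 1: a=-5, c=M1/2=1/2, d=(M2−M1)/(6·3)=-1/18, b=Δ1−h1·(2M1+M2)/6=0
t_q=9/2 → seg 1, τ=3/2; S=-5+0·τ+1/2·τ²+-1/18·τ³=-65/16

  seg 0: a=-2 b=-3/2 c=0 d=1/18
  seg 1: a=-5 b=0 c=1/2 d=-1/18
S(9/2) = -65/16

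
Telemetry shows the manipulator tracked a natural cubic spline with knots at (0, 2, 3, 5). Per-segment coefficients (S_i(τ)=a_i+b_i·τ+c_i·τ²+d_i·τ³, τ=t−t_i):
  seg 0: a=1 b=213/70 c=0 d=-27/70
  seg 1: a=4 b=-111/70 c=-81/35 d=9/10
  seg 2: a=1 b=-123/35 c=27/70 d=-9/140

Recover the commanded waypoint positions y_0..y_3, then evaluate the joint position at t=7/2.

y_0 = S_0(0) = a_0 = 1
y_1 = S_1(0) = a_1 = 4
y_2 = S_2(0) = a_2 = 1
y_3 = S_2(2) = -5
t_q=7/2 is in segment 2 (τ=1/2); S_2(τ)=-107/160

y_0=1 y_1=4 y_2=1 y_3=-5
S(7/2) = -107/160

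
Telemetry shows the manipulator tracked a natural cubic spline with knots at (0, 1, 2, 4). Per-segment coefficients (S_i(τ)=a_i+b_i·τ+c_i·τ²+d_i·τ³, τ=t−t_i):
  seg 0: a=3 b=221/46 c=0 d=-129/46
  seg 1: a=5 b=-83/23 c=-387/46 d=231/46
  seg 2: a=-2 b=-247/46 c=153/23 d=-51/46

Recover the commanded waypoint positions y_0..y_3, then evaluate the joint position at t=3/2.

y_0 = S_0(0) = a_0 = 3
y_1 = S_1(0) = a_1 = 5
y_2 = S_2(0) = a_2 = -2
y_3 = S_2(2) = 5
t_q=3/2 is in segment 1 (τ=1/2); S_1(τ)=633/368

y_0=3 y_1=5 y_2=-2 y_3=5
S(3/2) = 633/368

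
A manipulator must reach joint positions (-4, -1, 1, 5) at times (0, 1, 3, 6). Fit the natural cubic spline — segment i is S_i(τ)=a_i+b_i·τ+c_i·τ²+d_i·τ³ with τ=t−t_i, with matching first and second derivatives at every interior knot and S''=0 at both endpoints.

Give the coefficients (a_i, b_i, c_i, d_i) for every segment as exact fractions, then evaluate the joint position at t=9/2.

Δ: Δ0=3, Δ1=1, Δ2=4/3
row 1: diag=6, rhs=-12; c'=1/3, d'=-2
row 2: denom=10−2·1/3=28/3; d'=(2−2·-2)/(28/3)=9/14
back: M2=9/14
back: M1=-2−1/3·9/14=-31/14
M: M0=0, M1=-31/14, M2=9/14, M3=0
seg 0: a=-4, c=M0/2=0, d=(M1−M0)/(6·1)=-31/84, b=Δ0−h0·(2M0+M1)/6=283/84
seg 1: a=-1, c=M1/2=-31/28, d=(M2−M1)/(6·2)=5/21, b=Δ1−h1·(2M1+M2)/6=95/42
seg 2: a=1, c=M2/2=9/28, d=(M3−M2)/(6·3)=-1/28, b=Δ2−h2·(2M2+M3)/6=29/42
t_q=9/2 → seg 2, τ=3/2; S=1+29/42·τ+9/28·τ²+-1/28·τ³=591/224

  seg 0: a=-4 b=283/84 c=0 d=-31/84
  seg 1: a=-1 b=95/42 c=-31/28 d=5/21
  seg 2: a=1 b=29/42 c=9/28 d=-1/28
S(9/2) = 591/224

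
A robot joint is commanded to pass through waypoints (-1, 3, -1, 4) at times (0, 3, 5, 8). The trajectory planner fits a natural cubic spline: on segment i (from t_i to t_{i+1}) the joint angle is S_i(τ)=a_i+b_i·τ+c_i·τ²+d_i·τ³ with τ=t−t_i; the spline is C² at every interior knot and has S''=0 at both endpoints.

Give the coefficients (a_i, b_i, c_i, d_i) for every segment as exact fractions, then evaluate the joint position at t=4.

  seg 0: a=-1 b=125/48 c=0 d=-61/432
  seg 1: a=3 b=-29/24 c=-61/48 d=7/16
  seg 2: a=-1 b=-25/24 c=65/48 d=-65/432
S(4) = 23/24

Δ: Δ0=4/3, Δ1=-2, Δ2=5/3
row 1: diag=10, rhs=-20; c'=1/5, d'=-2
row 2: denom=10−2·1/5=48/5; d'=(22−2·-2)/(48/5)=65/24
back: M2=65/24
back: M1=-2−1/5·65/24=-61/24
M: M0=0, M1=-61/24, M2=65/24, M3=0
seg 0: a=-1, c=M0/2=0, d=(M1−M0)/(6·3)=-61/432, b=Δ0−h0·(2M0+M1)/6=125/48
seg 1: a=3, c=M1/2=-61/48, d=(M2−M1)/(6·2)=7/16, b=Δ1−h1·(2M1+M2)/6=-29/24
seg 2: a=-1, c=M2/2=65/48, d=(M3−M2)/(6·3)=-65/432, b=Δ2−h2·(2M2+M3)/6=-25/24
t_q=4 → seg 1, τ=1; S=3+-29/24·τ+-61/48·τ²+7/16·τ³=23/24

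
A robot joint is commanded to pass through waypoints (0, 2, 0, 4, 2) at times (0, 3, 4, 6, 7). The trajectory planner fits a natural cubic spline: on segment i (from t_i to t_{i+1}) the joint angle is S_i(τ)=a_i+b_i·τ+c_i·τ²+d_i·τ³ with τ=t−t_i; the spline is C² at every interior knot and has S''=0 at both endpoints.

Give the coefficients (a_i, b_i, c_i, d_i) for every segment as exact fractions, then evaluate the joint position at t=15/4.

Δ: Δ0=2/3, Δ1=-2, Δ2=2, Δ3=-2
row 1: diag=8, rhs=-16; c'=1/8, d'=-2
row 2: denom=6−1·1/8=47/8; d'=(24−1·-2)/(47/8)=208/47
row 3: denom=6−2·16/47=250/47; d'=(-24−2·208/47)/(250/47)=-772/125
back: M3=-772/125
back: M2=208/47−16/47·-772/125=816/125
back: M1=-2−1/8·816/125=-352/125
M: M0=0, M1=-352/125, M2=816/125, M3=-772/125, M4=0
seg 0: a=0, c=M0/2=0, d=(M1−M0)/(6·3)=-176/1125, b=Δ0−h0·(2M0+M1)/6=778/375
seg 1: a=2, c=M1/2=-176/125, d=(M2−M1)/(6·1)=584/375, b=Δ1−h1·(2M1+M2)/6=-806/375
seg 2: a=0, c=M2/2=408/125, d=(M3−M2)/(6·2)=-397/375, b=Δ2−h2·(2M2+M3)/6=-22/75
seg 3: a=4, c=M3/2=-386/125, d=(M4−M3)/(6·1)=386/375, b=Δ3−h3·(2M3+M4)/6=22/375
t_q=15/4 → seg 1, τ=3/4; S=2+-806/375·τ+-176/125·τ²+584/375·τ³=253/1000

  seg 0: a=0 b=778/375 c=0 d=-176/1125
  seg 1: a=2 b=-806/375 c=-176/125 d=584/375
  seg 2: a=0 b=-22/75 c=408/125 d=-397/375
  seg 3: a=4 b=22/375 c=-386/125 d=386/375
S(15/4) = 253/1000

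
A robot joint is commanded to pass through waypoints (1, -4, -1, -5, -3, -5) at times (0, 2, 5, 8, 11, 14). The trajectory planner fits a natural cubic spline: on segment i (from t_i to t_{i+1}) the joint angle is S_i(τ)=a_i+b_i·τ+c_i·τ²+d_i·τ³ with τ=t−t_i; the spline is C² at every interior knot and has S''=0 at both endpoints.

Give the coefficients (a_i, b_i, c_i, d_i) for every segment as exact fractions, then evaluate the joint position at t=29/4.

Δ: Δ0=-5/2, Δ1=1, Δ2=-4/3, Δ3=2/3, Δ4=-2/3
row 1: diag=10, rhs=21; c'=3/10, d'=21/10
row 2: denom=12−3·3/10=111/10; d'=(-14−3·21/10)/(111/10)=-203/111
row 3: denom=12−3·10/37=414/37; d'=(12−3·-203/111)/(414/37)=647/414
row 4: denom=12−3·37/138=515/46; d'=(-8−3·647/414)/(515/46)=-17/15
back: M4=-17/15
back: M3=647/414−37/138·-17/15=28/15
back: M2=-203/111−10/37·28/15=-7/3
back: M1=21/10−3/10·-7/3=14/5
M: M0=0, M1=14/5, M2=-7/3, M3=28/15, M4=-17/15, M5=0
seg 0: a=1, c=M0/2=0, d=(M1−M0)/(6·2)=7/30, b=Δ0−h0·(2M0+M1)/6=-103/30
seg 1: a=-4, c=M1/2=7/5, d=(M2−M1)/(6·3)=-77/270, b=Δ1−h1·(2M1+M2)/6=-19/30
seg 2: a=-1, c=M2/2=-7/6, d=(M3−M2)/(6·3)=7/30, b=Δ2−h2·(2M2+M3)/6=1/15
seg 3: a=-5, c=M3/2=14/15, d=(M4−M3)/(6·3)=-1/6, b=Δ3−h3·(2M3+M4)/6=-19/30
seg 4: a=-3, c=M4/2=-17/30, d=(M5−M4)/(6·3)=17/270, b=Δ4−h4·(2M4+M5)/6=7/15
t_q=29/4 → seg 2, τ=9/4; S=-1+1/15·τ+-7/6·τ²+7/30·τ³=-2623/640

  seg 0: a=1 b=-103/30 c=0 d=7/30
  seg 1: a=-4 b=-19/30 c=7/5 d=-77/270
  seg 2: a=-1 b=1/15 c=-7/6 d=7/30
  seg 3: a=-5 b=-19/30 c=14/15 d=-1/6
  seg 4: a=-3 b=7/15 c=-17/30 d=17/270
S(29/4) = -2623/640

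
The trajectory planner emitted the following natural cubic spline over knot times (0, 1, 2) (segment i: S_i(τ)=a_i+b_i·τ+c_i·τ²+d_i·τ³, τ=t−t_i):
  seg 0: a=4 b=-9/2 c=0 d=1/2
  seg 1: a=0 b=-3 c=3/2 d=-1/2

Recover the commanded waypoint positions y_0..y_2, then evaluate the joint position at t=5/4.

y_0 = S_0(0) = a_0 = 4
y_1 = S_1(0) = a_1 = 0
y_2 = S_1(1) = -2
t_q=5/4 is in segment 1 (τ=1/4); S_1(τ)=-85/128

y_0=4 y_1=0 y_2=-2
S(5/4) = -85/128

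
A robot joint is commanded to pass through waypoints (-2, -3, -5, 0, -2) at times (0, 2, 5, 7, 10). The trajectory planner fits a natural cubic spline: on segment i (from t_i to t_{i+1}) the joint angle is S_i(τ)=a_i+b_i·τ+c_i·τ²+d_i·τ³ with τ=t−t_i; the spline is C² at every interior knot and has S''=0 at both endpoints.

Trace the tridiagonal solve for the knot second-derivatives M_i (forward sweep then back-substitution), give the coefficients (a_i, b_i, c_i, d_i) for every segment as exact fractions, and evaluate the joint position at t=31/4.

Δ: Δ0=-1/2, Δ1=-2/3, Δ2=5/2, Δ3=-2/3
row 1: diag=10, rhs=-1; c'=3/10, d'=-1/10
row 2: denom=10−3·3/10=91/10; d'=(19−3·-1/10)/(91/10)=193/91
row 3: denom=10−2·20/91=870/91; d'=(-19−2·193/91)/(870/91)=-141/58
back: M3=-141/58
back: M2=193/91−20/91·-141/58=77/29
back: M1=-1/10−3/10·77/29=-26/29
M: M0=0, M1=-26/29, M2=77/29, M3=-141/58, M4=0
seg 0: a=-2, c=M0/2=0, d=(M1−M0)/(6·2)=-13/174, b=Δ0−h0·(2M0+M1)/6=-35/174
seg 1: a=-3, c=M1/2=-13/29, d=(M2−M1)/(6·3)=103/522, b=Δ1−h1·(2M1+M2)/6=-191/174
seg 2: a=-5, c=M2/2=77/58, d=(M3−M2)/(6·2)=-295/696, b=Δ2−h2·(2M2+M3)/6=134/87
seg 3: a=0, c=M3/2=-141/116, d=(M4−M3)/(6·3)=47/348, b=Δ3−h3·(2M3+M4)/6=307/174
t_q=31/4 → seg 3, τ=3/4; S=0+307/174·τ+-141/116·τ²+47/348·τ³=5171/7424

  seg 0: a=-2 b=-35/174 c=0 d=-13/174
  seg 1: a=-3 b=-191/174 c=-13/29 d=103/522
  seg 2: a=-5 b=134/87 c=77/58 d=-295/696
  seg 3: a=0 b=307/174 c=-141/116 d=47/348
S(31/4) = 5171/7424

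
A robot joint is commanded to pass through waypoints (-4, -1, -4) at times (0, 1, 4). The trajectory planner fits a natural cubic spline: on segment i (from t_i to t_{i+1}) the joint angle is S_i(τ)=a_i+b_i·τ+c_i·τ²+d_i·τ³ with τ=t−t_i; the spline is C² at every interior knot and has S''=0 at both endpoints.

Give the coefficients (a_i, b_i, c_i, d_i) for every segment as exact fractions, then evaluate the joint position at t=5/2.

Δ: Δ0=3, Δ1=-1
row 1: diag=8, rhs=-24; c'=3/8, d'=-3
back: M1=-3
M: M0=0, M1=-3, M2=0
seg 0: a=-4, c=M0/2=0, d=(M1−M0)/(6·1)=-1/2, b=Δ0−h0·(2M0+M1)/6=7/2
seg 1: a=-1, c=M1/2=-3/2, d=(M2−M1)/(6·3)=1/6, b=Δ1−h1·(2M1+M2)/6=2
t_q=5/2 → seg 1, τ=3/2; S=-1+2·τ+-3/2·τ²+1/6·τ³=-13/16

  seg 0: a=-4 b=7/2 c=0 d=-1/2
  seg 1: a=-1 b=2 c=-3/2 d=1/6
S(5/2) = -13/16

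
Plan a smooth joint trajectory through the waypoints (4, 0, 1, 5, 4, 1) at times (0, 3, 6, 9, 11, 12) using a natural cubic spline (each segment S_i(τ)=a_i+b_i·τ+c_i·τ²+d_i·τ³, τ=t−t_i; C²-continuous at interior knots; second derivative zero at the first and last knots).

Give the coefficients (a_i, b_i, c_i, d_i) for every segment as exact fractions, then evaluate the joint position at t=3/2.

  seg 0: a=4 b=-485/288 c=0 d=101/2592
  seg 1: a=0 b=-91/144 c=101/288 d=-25/2592
  seg 2: a=1 b=349/288 c=19/72 d=-193/2592
  seg 3: a=5 b=113/144 c=-13/32 d=-17/144
  seg 4: a=4 b=-325/144 c=-107/96 d=107/288
S(3/2) = 411/256

Δ: Δ0=-4/3, Δ1=1/3, Δ2=4/3, Δ3=-1/2, Δ4=-3
row 1: diag=12, rhs=10; c'=1/4, d'=5/6
row 2: denom=12−3·1/4=45/4; d'=(6−3·5/6)/(45/4)=14/45
row 3: denom=10−3·4/15=46/5; d'=(-11−3·14/45)/(46/5)=-179/138
row 4: denom=6−2·5/23=128/23; d'=(-15−2·-179/138)/(128/23)=-107/48
back: M4=-107/48
back: M3=-179/138−5/23·-107/48=-13/16
back: M2=14/45−4/15·-13/16=19/36
back: M1=5/6−1/4·19/36=101/144
M: M0=0, M1=101/144, M2=19/36, M3=-13/16, M4=-107/48, M5=0
seg 0: a=4, c=M0/2=0, d=(M1−M0)/(6·3)=101/2592, b=Δ0−h0·(2M0+M1)/6=-485/288
seg 1: a=0, c=M1/2=101/288, d=(M2−M1)/(6·3)=-25/2592, b=Δ1−h1·(2M1+M2)/6=-91/144
seg 2: a=1, c=M2/2=19/72, d=(M3−M2)/(6·3)=-193/2592, b=Δ2−h2·(2M2+M3)/6=349/288
seg 3: a=5, c=M3/2=-13/32, d=(M4−M3)/(6·2)=-17/144, b=Δ3−h3·(2M3+M4)/6=113/144
seg 4: a=4, c=M4/2=-107/96, d=(M5−M4)/(6·1)=107/288, b=Δ4−h4·(2M4+M5)/6=-325/144
t_q=3/2 → seg 0, τ=3/2; S=4+-485/288·τ+0·τ²+101/2592·τ³=411/256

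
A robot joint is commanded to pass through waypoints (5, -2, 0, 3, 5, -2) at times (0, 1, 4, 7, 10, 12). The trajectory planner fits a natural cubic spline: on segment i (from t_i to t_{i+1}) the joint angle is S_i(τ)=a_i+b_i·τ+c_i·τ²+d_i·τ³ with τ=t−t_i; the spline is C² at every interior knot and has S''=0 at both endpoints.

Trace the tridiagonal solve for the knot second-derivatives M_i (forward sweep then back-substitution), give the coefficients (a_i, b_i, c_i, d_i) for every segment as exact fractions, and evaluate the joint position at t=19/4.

  seg 0: a=5 b=-48035/5958 c=0 d=6329/5958
  seg 1: a=-2 b=-14524/2979 c=6329/1986 d=-23941/53622
  seg 2: a=0 b=13051/5958 c=-2477/2979 d=7769/53622
  seg 3: a=3 b=3317/2979 c=2815/5958 d=-11107/53622
  seg 4: a=5 b=-9797/5958 c=-1382/993 d=691/2979
S(19/4) = 52379/42368

Δ: Δ0=-7, Δ1=2/3, Δ2=1, Δ3=2/3, Δ4=-7/2
row 1: diag=8, rhs=46; c'=3/8, d'=23/4
row 2: denom=12−3·3/8=87/8; d'=(2−3·23/4)/(87/8)=-122/87
row 3: denom=12−3·8/29=324/29; d'=(-2−3·-122/87)/(324/29)=16/81
row 4: denom=10−3·29/108=331/36; d'=(-25−3·16/81)/(331/36)=-2764/993
back: M4=-2764/993
back: M3=16/81−29/108·-2764/993=2815/2979
back: M2=-122/87−8/29·2815/2979=-4954/2979
back: M1=23/4−3/8·-4954/2979=6329/993
M: M0=0, M1=6329/993, M2=-4954/2979, M3=2815/2979, M4=-2764/993, M5=0
seg 0: a=5, c=M0/2=0, d=(M1−M0)/(6·1)=6329/5958, b=Δ0−h0·(2M0+M1)/6=-48035/5958
seg 1: a=-2, c=M1/2=6329/1986, d=(M2−M1)/(6·3)=-23941/53622, b=Δ1−h1·(2M1+M2)/6=-14524/2979
seg 2: a=0, c=M2/2=-2477/2979, d=(M3−M2)/(6·3)=7769/53622, b=Δ2−h2·(2M2+M3)/6=13051/5958
seg 3: a=3, c=M3/2=2815/5958, d=(M4−M3)/(6·3)=-11107/53622, b=Δ3−h3·(2M3+M4)/6=3317/2979
seg 4: a=5, c=M4/2=-1382/993, d=(M5−M4)/(6·2)=691/2979, b=Δ4−h4·(2M4+M5)/6=-9797/5958
t_q=19/4 → seg 2, τ=3/4; S=0+13051/5958·τ+-2477/2979·τ²+7769/53622·τ³=52379/42368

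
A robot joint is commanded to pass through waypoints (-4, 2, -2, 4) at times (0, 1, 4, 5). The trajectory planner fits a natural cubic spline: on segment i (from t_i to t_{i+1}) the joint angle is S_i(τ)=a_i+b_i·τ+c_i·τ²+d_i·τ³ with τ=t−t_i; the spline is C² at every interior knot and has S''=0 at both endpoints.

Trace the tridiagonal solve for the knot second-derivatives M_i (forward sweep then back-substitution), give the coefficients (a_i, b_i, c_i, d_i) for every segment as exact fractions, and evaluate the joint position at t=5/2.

  seg 0: a=-4 b=112/15 c=0 d=-22/15
  seg 1: a=2 b=46/15 c=-22/5 d=44/45
  seg 2: a=-2 b=46/15 c=22/5 d=-22/15
S(5/2) = 0

Δ: Δ0=6, Δ1=-4/3, Δ2=6
row 1: diag=8, rhs=-44; c'=3/8, d'=-11/2
row 2: denom=8−3·3/8=55/8; d'=(44−3·-11/2)/(55/8)=44/5
back: M2=44/5
back: M1=-11/2−3/8·44/5=-44/5
M: M0=0, M1=-44/5, M2=44/5, M3=0
seg 0: a=-4, c=M0/2=0, d=(M1−M0)/(6·1)=-22/15, b=Δ0−h0·(2M0+M1)/6=112/15
seg 1: a=2, c=M1/2=-22/5, d=(M2−M1)/(6·3)=44/45, b=Δ1−h1·(2M1+M2)/6=46/15
seg 2: a=-2, c=M2/2=22/5, d=(M3−M2)/(6·1)=-22/15, b=Δ2−h2·(2M2+M3)/6=46/15
t_q=5/2 → seg 1, τ=3/2; S=2+46/15·τ+-22/5·τ²+44/45·τ³=0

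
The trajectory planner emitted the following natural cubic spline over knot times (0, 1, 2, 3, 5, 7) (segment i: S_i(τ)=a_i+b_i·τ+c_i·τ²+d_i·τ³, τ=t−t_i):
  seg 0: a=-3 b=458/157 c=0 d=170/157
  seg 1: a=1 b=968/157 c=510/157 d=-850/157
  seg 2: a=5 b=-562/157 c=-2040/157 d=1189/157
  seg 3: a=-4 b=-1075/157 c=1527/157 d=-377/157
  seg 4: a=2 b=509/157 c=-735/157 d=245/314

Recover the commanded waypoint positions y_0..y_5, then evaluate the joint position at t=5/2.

y_0 = S_0(0) = a_0 = -3
y_1 = S_1(0) = a_1 = 1
y_2 = S_2(0) = a_2 = 5
y_3 = S_3(0) = a_3 = -4
y_4 = S_4(0) = a_4 = 2
y_5 = S_4(2) = -4
t_q=5/2 is in segment 2 (τ=1/2); S_2(τ)=1141/1256

y_0=-3 y_1=1 y_2=5 y_3=-4 y_4=2 y_5=-4
S(5/2) = 1141/1256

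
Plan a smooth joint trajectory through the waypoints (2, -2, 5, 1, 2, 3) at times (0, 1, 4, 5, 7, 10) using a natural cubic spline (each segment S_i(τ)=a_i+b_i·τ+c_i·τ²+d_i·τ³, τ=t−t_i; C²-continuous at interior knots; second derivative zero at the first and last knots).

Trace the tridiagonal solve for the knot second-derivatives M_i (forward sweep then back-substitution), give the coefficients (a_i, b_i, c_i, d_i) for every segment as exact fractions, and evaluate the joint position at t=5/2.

Δ: Δ0=-4, Δ1=7/3, Δ2=-4, Δ3=1/2, Δ4=1/3
row 1: diag=8, rhs=38; c'=3/8, d'=19/4
row 2: denom=8−3·3/8=55/8; d'=(-38−3·19/4)/(55/8)=-38/5
row 3: denom=6−1·8/55=322/55; d'=(27−1·-38/5)/(322/55)=1903/322
row 4: denom=10−2·55/161=1500/161; d'=(-1−2·1903/322)/(1500/161)=-172/125
back: M4=-172/125
back: M3=1903/322−55/161·-172/125=319/50
back: M2=-38/5−8/55·319/50=-1066/125
back: M1=19/4−3/8·-1066/125=1987/250
M: M0=0, M1=1987/250, M2=-1066/125, M3=319/50, M4=-172/125, M5=0
seg 0: a=2, c=M0/2=0, d=(M1−M0)/(6·1)=1987/1500, b=Δ0−h0·(2M0+M1)/6=-7987/1500
seg 1: a=-2, c=M1/2=1987/500, d=(M2−M1)/(6·3)=-1373/1500, b=Δ1−h1·(2M1+M2)/6=-1013/750
seg 2: a=5, c=M2/2=-533/125, d=(M3−M2)/(6·1)=3727/1500, b=Δ2−h2·(2M2+M3)/6=-3331/1500
seg 3: a=1, c=M3/2=319/100, d=(M4−M3)/(6·2)=-1939/3000, b=Δ3−h3·(2M3+M4)/6=-2471/750
seg 4: a=2, c=M4/2=-86/125, d=(M5−M4)/(6·3)=86/1125, b=Δ4−h4·(2M4+M5)/6=641/375
t_q=5/2 → seg 1, τ=3/2; S=-2+-1013/750·τ+1987/500·τ²+-1373/1500·τ³=1461/800

  seg 0: a=2 b=-7987/1500 c=0 d=1987/1500
  seg 1: a=-2 b=-1013/750 c=1987/500 d=-1373/1500
  seg 2: a=5 b=-3331/1500 c=-533/125 d=3727/1500
  seg 3: a=1 b=-2471/750 c=319/100 d=-1939/3000
  seg 4: a=2 b=641/375 c=-86/125 d=86/1125
S(5/2) = 1461/800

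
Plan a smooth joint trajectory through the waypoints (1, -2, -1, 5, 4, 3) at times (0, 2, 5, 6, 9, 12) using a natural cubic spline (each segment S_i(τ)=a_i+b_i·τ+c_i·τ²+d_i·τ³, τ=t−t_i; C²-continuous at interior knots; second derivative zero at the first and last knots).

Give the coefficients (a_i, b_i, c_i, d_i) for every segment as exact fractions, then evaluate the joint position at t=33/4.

  seg 0: a=1 b=-5453/4038 c=0 d=-151/4038
  seg 1: a=-2 b=-7265/4038 c=-151/673 d=11329/36342
  seg 2: a=-1 b=10643/2019 c=10423/4038 d=-7481/4038
  seg 3: a=5 b=6563/1346 c=-6010/2019 d=15025/36342
  seg 4: a=4 b=-1226/673 c=3005/4038 d=-3005/36342
S(33/4) = 483307/86144

Δ: Δ0=-3/2, Δ1=1/3, Δ2=6, Δ3=-1/3, Δ4=-1/3
row 1: diag=10, rhs=11; c'=3/10, d'=11/10
row 2: denom=8−3·3/10=71/10; d'=(34−3·11/10)/(71/10)=307/71
row 3: denom=8−1·10/71=558/71; d'=(-38−1·307/71)/(558/71)=-3005/558
row 4: denom=12−3·71/186=673/62; d'=(0−3·-3005/558)/(673/62)=3005/2019
back: M4=3005/2019
back: M3=-3005/558−71/186·3005/2019=-12020/2019
back: M2=307/71−10/71·-12020/2019=10423/2019
back: M1=11/10−3/10·10423/2019=-302/673
M: M0=0, M1=-302/673, M2=10423/2019, M3=-12020/2019, M4=3005/2019, M5=0
seg 0: a=1, c=M0/2=0, d=(M1−M0)/(6·2)=-151/4038, b=Δ0−h0·(2M0+M1)/6=-5453/4038
seg 1: a=-2, c=M1/2=-151/673, d=(M2−M1)/(6·3)=11329/36342, b=Δ1−h1·(2M1+M2)/6=-7265/4038
seg 2: a=-1, c=M2/2=10423/4038, d=(M3−M2)/(6·1)=-7481/4038, b=Δ2−h2·(2M2+M3)/6=10643/2019
seg 3: a=5, c=M3/2=-6010/2019, d=(M4−M3)/(6·3)=15025/36342, b=Δ3−h3·(2M3+M4)/6=6563/1346
seg 4: a=4, c=M4/2=3005/4038, d=(M5−M4)/(6·3)=-3005/36342, b=Δ4−h4·(2M4+M5)/6=-1226/673
t_q=33/4 → seg 3, τ=9/4; S=5+6563/1346·τ+-6010/2019·τ²+15025/36342·τ³=483307/86144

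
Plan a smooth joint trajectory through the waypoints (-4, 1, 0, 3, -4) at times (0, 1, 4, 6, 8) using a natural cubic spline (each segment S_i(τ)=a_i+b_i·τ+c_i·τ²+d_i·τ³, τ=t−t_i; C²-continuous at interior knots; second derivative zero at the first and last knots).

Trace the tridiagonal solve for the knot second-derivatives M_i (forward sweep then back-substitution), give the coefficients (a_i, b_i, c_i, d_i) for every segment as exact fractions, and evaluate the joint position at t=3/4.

Δ: Δ0=5, Δ1=-1/3, Δ2=3/2, Δ3=-7/2
row 1: diag=8, rhs=-32; c'=3/8, d'=-4
row 2: denom=10−3·3/8=71/8; d'=(11−3·-4)/(71/8)=184/71
row 3: denom=8−2·16/71=536/71; d'=(-30−2·184/71)/(536/71)=-1249/268
back: M3=-1249/268
back: M2=184/71−16/71·-1249/268=244/67
back: M1=-4−3/8·244/67=-719/134
M: M0=0, M1=-719/134, M2=244/67, M3=-1249/268, M4=0
seg 0: a=-4, c=M0/2=0, d=(M1−M0)/(6·1)=-719/804, b=Δ0−h0·(2M0+M1)/6=4739/804
seg 1: a=1, c=M1/2=-719/268, d=(M2−M1)/(6·3)=1207/2412, b=Δ1−h1·(2M1+M2)/6=1291/402
seg 2: a=0, c=M2/2=122/67, d=(M3−M2)/(6·2)=-2225/3216, b=Δ2−h2·(2M2+M3)/6=503/804
seg 3: a=3, c=M3/2=-1249/536, d=(M4−M3)/(6·2)=1249/3216, b=Δ3−h3·(2M3+M4)/6=-79/201
t_q=3/4 → seg 0, τ=3/4; S=-4+4739/804·τ+0·τ²+-719/804·τ³=745/17152

  seg 0: a=-4 b=4739/804 c=0 d=-719/804
  seg 1: a=1 b=1291/402 c=-719/268 d=1207/2412
  seg 2: a=0 b=503/804 c=122/67 d=-2225/3216
  seg 3: a=3 b=-79/201 c=-1249/536 d=1249/3216
S(3/4) = 745/17152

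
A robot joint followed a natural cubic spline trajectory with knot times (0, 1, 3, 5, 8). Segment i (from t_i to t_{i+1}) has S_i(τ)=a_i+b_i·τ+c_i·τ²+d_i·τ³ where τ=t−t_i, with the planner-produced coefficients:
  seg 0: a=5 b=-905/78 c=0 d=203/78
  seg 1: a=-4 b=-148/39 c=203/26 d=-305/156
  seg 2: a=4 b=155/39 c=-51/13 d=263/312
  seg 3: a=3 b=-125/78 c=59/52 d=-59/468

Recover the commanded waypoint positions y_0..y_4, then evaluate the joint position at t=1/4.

y_0=5 y_1=-4 y_2=4 y_3=3 y_4=5
S(1/4) = 3561/1664

y_0 = S_0(0) = a_0 = 5
y_1 = S_1(0) = a_1 = -4
y_2 = S_2(0) = a_2 = 4
y_3 = S_3(0) = a_3 = 3
y_4 = S_3(3) = 5
t_q=1/4 is in segment 0 (τ=1/4); S_0(τ)=3561/1664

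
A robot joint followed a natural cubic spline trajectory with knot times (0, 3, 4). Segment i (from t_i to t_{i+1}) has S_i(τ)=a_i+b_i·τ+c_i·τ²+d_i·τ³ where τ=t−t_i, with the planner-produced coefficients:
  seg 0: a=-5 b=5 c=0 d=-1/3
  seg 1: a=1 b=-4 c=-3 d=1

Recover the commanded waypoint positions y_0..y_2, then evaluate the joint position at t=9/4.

y_0 = S_0(0) = a_0 = -5
y_1 = S_1(0) = a_1 = 1
y_2 = S_1(1) = -5
t_q=9/4 is in segment 0 (τ=9/4); S_0(τ)=157/64

y_0=-5 y_1=1 y_2=-5
S(9/4) = 157/64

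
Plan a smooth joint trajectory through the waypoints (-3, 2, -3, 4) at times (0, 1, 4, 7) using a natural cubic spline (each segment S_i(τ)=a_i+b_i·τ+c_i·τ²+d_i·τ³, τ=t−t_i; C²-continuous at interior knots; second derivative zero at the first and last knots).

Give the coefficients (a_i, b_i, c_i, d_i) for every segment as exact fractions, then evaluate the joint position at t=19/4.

  seg 0: a=-3 b=527/87 c=0 d=-92/87
  seg 1: a=2 b=251/87 c=-92/29 d=16/29
  seg 2: a=-3 b=-109/87 c=52/29 d=-52/261
S(19/4) = -1399/464

Δ: Δ0=5, Δ1=-5/3, Δ2=7/3
row 1: diag=8, rhs=-40; c'=3/8, d'=-5
row 2: denom=12−3·3/8=87/8; d'=(24−3·-5)/(87/8)=104/29
back: M2=104/29
back: M1=-5−3/8·104/29=-184/29
M: M0=0, M1=-184/29, M2=104/29, M3=0
seg 0: a=-3, c=M0/2=0, d=(M1−M0)/(6·1)=-92/87, b=Δ0−h0·(2M0+M1)/6=527/87
seg 1: a=2, c=M1/2=-92/29, d=(M2−M1)/(6·3)=16/29, b=Δ1−h1·(2M1+M2)/6=251/87
seg 2: a=-3, c=M2/2=52/29, d=(M3−M2)/(6·3)=-52/261, b=Δ2−h2·(2M2+M3)/6=-109/87
t_q=19/4 → seg 2, τ=3/4; S=-3+-109/87·τ+52/29·τ²+-52/261·τ³=-1399/464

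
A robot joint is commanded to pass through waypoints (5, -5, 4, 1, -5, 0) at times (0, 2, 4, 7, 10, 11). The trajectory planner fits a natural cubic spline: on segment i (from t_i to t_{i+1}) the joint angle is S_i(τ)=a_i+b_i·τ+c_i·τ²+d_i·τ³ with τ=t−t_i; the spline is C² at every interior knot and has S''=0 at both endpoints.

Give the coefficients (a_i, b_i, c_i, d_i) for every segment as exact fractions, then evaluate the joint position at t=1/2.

Δ: Δ0=-5, Δ1=9/2, Δ2=-1, Δ3=-2, Δ4=5
row 1: diag=8, rhs=57; c'=1/4, d'=57/8
row 2: denom=10−2·1/4=19/2; d'=(-33−2·57/8)/(19/2)=-189/38
row 3: denom=12−3·6/19=210/19; d'=(-6−3·-189/38)/(210/19)=113/140
row 4: denom=8−3·19/70=503/70; d'=(42−3·113/140)/(503/70)=5541/1006
back: M4=5541/1006
back: M3=113/140−19/70·5541/1006=-346/503
back: M2=-189/38−6/19·-346/503=-4785/1006
back: M1=57/8−1/4·-4785/1006=4182/503
M: M0=0, M1=4182/503, M2=-4785/1006, M3=-346/503, M4=5541/1006, M5=0
seg 0: a=5, c=M0/2=0, d=(M1−M0)/(6·2)=697/1006, b=Δ0−h0·(2M0+M1)/6=-3909/503
seg 1: a=-5, c=M1/2=2091/503, d=(M2−M1)/(6·2)=-4383/4024, b=Δ1−h1·(2M1+M2)/6=273/503
seg 2: a=4, c=M2/2=-4785/2012, d=(M3−M2)/(6·3)=4093/18108, b=Δ2−h2·(2M2+M3)/6=4125/1006
seg 3: a=1, c=M3/2=-173/503, d=(M4−M3)/(6·3)=6233/18108, b=Δ3−h3·(2M3+M4)/6=-8181/2012
seg 4: a=-5, c=M4/2=5541/2012, d=(M5−M4)/(6·1)=-1847/2012, b=Δ4−h4·(2M4+M5)/6=3183/1006
t_q=1/2 → seg 0, τ=1/2; S=5+-3909/503·τ+0·τ²+697/1006·τ³=9665/8048

  seg 0: a=5 b=-3909/503 c=0 d=697/1006
  seg 1: a=-5 b=273/503 c=2091/503 d=-4383/4024
  seg 2: a=4 b=4125/1006 c=-4785/2012 d=4093/18108
  seg 3: a=1 b=-8181/2012 c=-173/503 d=6233/18108
  seg 4: a=-5 b=3183/1006 c=5541/2012 d=-1847/2012
S(1/2) = 9665/8048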